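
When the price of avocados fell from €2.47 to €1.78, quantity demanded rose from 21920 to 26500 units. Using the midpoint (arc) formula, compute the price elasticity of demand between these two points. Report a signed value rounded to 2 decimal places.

%ΔQ = (26500 − 21920) / [(21920 + 26500)/2] = 4580/24210 = 0.189178…
%ΔP = (1.78 − 2.47) / [(2.47 + 1.78)/2] = -0.69/2.125 = -0.324705…
Arc Ed = %ΔQ / %ΔP = (4580/24210) / (-0.69/2.125) = -0.5826…

-0.58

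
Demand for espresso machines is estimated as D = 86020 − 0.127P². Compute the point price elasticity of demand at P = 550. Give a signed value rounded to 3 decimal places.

dD/dP = −2·0.127·P = -139.7. At P = 550, D = 47602.5.
Ed = (dD/dP)·(P/D) = (-139.7) × (550/47602.5) = -1.61409…

-1.614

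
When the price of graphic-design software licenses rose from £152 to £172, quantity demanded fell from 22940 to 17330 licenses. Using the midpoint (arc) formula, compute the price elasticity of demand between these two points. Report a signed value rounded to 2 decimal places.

%ΔQ = (17330 − 22940) / [(22940 + 17330)/2] = -5610/20135 = -0.278619…
%ΔP = (172 − 152) / [(152 + 172)/2] = 20/162 = 0.123456…
Arc Ed = %ΔQ / %ΔP = (-5610/20135) / (20/162) = -2.2568…

-2.26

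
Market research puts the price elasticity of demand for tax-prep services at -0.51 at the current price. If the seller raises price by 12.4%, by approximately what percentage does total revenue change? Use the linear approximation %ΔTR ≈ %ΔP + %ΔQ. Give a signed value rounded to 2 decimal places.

+6.08%

%ΔQ ≈ Ed × %ΔP = (-0.51) × (+12.4%) = -6.3240%
%ΔTR ≈ %ΔP + %ΔQ = (+12.4%) + (-6.3240%) = +6.0760%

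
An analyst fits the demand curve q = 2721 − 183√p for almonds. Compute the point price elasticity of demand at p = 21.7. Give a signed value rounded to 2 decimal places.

-0.23

dq/dp = −183/(2√p) = -19.6422. At p = 21.7, q = 1868.53.
Ed = (dq/dp)·(p/q) = (-19.6422) × (21.7/1868.53) = -0.2281…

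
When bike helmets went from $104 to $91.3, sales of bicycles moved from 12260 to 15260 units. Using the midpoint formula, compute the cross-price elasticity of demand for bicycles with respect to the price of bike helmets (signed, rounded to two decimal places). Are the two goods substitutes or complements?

%ΔQ_{bicycles} = (15260 − 12260)/avg = 3000/13760 = 0.218023…
%ΔP_{bike helmets} = (91.3 − 104)/avg = -12.7/97.65 = -0.130056…
E_cross = (3000/13760) / (-12.7/97.65) = -1.6763…
E_cross < 0 ⇒ the goods are complements.

-1.68; complements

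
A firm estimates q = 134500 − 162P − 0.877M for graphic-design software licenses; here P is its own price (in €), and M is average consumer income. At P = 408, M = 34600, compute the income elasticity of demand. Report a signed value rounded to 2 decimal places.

At the given values, q = 134500 − 162(408) − 0.877(34600) = 38059.8.
∂q/∂M = -0.877.
E = (-0.877) × (34600/38059.8) = -0.7972…

-0.80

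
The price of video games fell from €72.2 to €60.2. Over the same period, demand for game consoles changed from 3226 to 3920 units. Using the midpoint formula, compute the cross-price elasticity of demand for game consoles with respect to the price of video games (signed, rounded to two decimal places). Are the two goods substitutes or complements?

-1.07; complements

%ΔQ_{game consoles} = (3920 − 3226)/avg = 694/3573 = 0.194234…
%ΔP_{video games} = (60.2 − 72.2)/avg = -12/66.2 = -0.181268…
E_cross = (694/3573) / (-12/66.2) = -1.0715…
E_cross < 0 ⇒ the goods are complements.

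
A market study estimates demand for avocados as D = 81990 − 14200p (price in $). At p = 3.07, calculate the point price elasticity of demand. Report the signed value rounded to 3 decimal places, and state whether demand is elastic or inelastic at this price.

dD/dp = −14200. At p = 3.07, D = 81990 − 14200(3.07) = 38396.
Ed = (dD/dp)·(p/D) = −14200 × (3.07/38396) = -1.13537…
|Ed| = 1.135 > 1, so demand is elastic.

-1.135; elastic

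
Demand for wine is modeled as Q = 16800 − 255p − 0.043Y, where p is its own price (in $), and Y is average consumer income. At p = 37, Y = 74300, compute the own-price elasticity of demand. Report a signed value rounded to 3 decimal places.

At the given values, Q = 16800 − 255(37) − 0.043(74300) = 4170.1.
∂Q/∂p = −255.
E = (-255) × (37/4170.1) = -2.26253…

-2.263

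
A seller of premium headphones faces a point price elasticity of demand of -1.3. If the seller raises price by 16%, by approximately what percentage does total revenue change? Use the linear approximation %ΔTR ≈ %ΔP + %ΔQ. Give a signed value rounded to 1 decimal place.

%ΔQ ≈ Ed × %ΔP = (-1.3) × (+16%) = -20.8000%
%ΔTR ≈ %ΔP + %ΔQ = (+16%) + (-20.8000%) = -4.8000%

-4.8%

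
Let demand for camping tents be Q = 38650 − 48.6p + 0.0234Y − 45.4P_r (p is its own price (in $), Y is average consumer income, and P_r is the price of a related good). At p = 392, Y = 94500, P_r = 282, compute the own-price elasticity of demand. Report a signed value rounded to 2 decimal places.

-2.12

At the given values, Q = 38650 − 48.6(392) + 0.0234(94500) − 45.4(282) = 9007.3.
∂Q/∂p = −48.6.
E = (-48.6) × (392/9007.3) = -2.1150…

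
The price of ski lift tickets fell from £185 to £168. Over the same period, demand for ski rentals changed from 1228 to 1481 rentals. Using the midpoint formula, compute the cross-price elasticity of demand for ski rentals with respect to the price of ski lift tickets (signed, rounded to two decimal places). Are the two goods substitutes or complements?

%ΔQ_{ski rentals} = (1481 − 1228)/avg = 253/1354.5 = 0.186784…
%ΔP_{ski lift tickets} = (168 − 185)/avg = -17/176.5 = -0.096317…
E_cross = (253/1354.5) / (-17/176.5) = -1.9392…
E_cross < 0 ⇒ the goods are complements.

-1.94; complements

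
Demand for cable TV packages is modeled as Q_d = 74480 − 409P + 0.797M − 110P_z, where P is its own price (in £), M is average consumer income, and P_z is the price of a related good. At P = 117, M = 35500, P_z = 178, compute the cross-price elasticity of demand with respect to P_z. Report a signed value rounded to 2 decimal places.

At the given values, Q_d = 74480 − 409(117) + 0.797(35500) − 110(178) = 35340.5.
∂Q_d/∂P_z = -110.
E = (-110) × (178/35340.5) = -0.5540…

-0.55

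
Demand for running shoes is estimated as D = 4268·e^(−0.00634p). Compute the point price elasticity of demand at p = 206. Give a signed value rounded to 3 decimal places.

-1.306

dD/dp = −0.00634·D = -7.33006. At p = 206, D = 1156.16.
Ed = (dD/dp)·(p/D) = (-7.33006) × (206/1156.16) = -1.30604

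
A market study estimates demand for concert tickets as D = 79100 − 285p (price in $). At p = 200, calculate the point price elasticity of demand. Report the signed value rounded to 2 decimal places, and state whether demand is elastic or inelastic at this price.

-2.58; elastic

dD/dp = −285. At p = 200, D = 79100 − 285(200) = 22100.
Ed = (dD/dp)·(p/D) = −285 × (200/22100) = -2.5791…
|Ed| = 2.58 > 1, so demand is elastic.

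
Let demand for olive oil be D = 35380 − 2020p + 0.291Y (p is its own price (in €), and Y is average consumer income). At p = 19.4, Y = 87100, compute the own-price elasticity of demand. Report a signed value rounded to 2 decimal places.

At the given values, D = 35380 − 2020(19.4) + 0.291(87100) = 21538.1.
∂D/∂p = −2020.
E = (-2020) × (19.4/21538.1) = -1.8194…

-1.82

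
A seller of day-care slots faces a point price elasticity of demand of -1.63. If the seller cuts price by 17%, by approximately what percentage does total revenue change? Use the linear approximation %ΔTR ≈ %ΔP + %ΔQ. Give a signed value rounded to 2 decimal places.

+10.71%

%ΔQ ≈ Ed × %ΔP = (-1.63) × (-17%) = +27.7100%
%ΔTR ≈ %ΔP + %ΔQ = (-17%) + (+27.7100%) = +10.7100%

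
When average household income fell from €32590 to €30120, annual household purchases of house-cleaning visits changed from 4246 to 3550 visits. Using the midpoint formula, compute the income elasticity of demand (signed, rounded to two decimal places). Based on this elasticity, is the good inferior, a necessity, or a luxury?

2.27; luxury

%ΔQ = (3550 − 4246)/[( 4246 + 3550)/2] = -696/3898 = -0.178553…
%ΔIncome = (30120 − 32590)/[( 32590 + 30120)/2] = -2470/31355 = -0.078775…
E_income = (-696/3898) / (-2470/31355) = 2.2666…
E_income > 1 ⇒ normal good, luxury.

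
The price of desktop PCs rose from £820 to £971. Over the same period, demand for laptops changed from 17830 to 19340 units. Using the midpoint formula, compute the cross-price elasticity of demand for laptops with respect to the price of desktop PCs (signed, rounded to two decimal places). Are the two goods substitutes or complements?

0.48; substitutes

%ΔQ_{laptops} = (19340 − 17830)/avg = 1510/18585 = 0.081248…
%ΔP_{desktop PCs} = (971 − 820)/avg = 151/895.5 = 0.168620…
E_cross = (1510/18585) / (151/895.5) = 0.4818…
E_cross > 0 ⇒ the goods are substitutes.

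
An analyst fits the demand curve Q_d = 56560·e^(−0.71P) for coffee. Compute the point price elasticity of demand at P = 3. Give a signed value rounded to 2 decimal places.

dQ_d/dP = −0.71·Q_d = -4772.22. At P = 3, Q_d = 6721.44.
Ed = (dQ_d/dP)·(P/Q_d) = (-4772.22) × (3/6721.44) = -2.13

-2.13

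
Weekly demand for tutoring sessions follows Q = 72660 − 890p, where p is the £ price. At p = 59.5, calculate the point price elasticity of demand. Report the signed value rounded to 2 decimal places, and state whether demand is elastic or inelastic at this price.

dQ/dp = −890. At p = 59.5, Q = 72660 − 890(59.5) = 19705.
Ed = (dQ/dp)·(p/Q) = −890 × (59.5/19705) = -2.6873…
|Ed| = 2.69 > 1, so demand is elastic.

-2.69; elastic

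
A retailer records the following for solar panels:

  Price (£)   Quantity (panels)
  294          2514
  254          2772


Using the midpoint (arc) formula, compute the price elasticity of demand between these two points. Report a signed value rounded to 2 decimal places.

%ΔQ = (2772 − 2514) / [(2514 + 2772)/2] = 258/2643 = 0.097616…
%ΔP = (254 − 294) / [(294 + 254)/2] = -40/274 = -0.145985…
Arc Ed = %ΔQ / %ΔP = (258/2643) / (-40/274) = -0.6686…

-0.67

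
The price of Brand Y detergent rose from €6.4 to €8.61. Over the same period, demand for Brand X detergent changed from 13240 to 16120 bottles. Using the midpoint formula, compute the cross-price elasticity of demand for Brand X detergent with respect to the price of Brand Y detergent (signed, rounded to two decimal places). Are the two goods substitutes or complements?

%ΔQ_{Brand X detergent} = (16120 − 13240)/avg = 2880/14680 = 0.196185…
%ΔP_{Brand Y detergent} = (8.61 − 6.4)/avg = 2.21/7.505 = 0.294470…
E_cross = (2880/14680) / (2.21/7.505) = 0.6662…
E_cross > 0 ⇒ the goods are substitutes.

0.67; substitutes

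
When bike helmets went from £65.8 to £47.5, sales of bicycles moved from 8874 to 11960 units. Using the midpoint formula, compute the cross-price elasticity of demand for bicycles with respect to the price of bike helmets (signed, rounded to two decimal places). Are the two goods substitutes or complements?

-0.92; complements

%ΔQ_{bicycles} = (11960 − 8874)/avg = 3086/10417 = 0.296246…
%ΔP_{bike helmets} = (47.5 − 65.8)/avg = -18.3/56.65 = -0.323036…
E_cross = (3086/10417) / (-18.3/56.65) = -0.9170…
E_cross < 0 ⇒ the goods are complements.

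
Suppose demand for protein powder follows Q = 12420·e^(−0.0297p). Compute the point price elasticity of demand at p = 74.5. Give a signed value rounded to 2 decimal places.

-2.21

dQ/dp = −0.0297·Q = -40.3586. At p = 74.5, Q = 1358.88.
Ed = (dQ/dp)·(p/Q) = (-40.3586) × (74.5/1358.88) = -2.2126…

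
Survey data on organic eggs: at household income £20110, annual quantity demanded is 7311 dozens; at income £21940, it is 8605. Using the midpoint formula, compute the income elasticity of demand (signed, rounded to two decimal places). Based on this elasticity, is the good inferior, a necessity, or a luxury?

%ΔQ = (8605 − 7311)/[( 7311 + 8605)/2] = 1294/7958 = 0.162603…
%ΔIncome = (21940 − 20110)/[( 20110 + 21940)/2] = 1830/21025 = 0.087039…
E_income = (1294/7958) / (1830/21025) = 1.8681…
E_income > 1 ⇒ normal good, luxury.

1.87; luxury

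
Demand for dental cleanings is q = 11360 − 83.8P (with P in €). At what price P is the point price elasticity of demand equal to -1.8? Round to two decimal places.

Ed = −83.8P/(11360 − 83.8P). Set this equal to -1.8:
83.8P = 1.8·(11360 − 83.8P) ⇒ 83.8P(1 + 1.8) = 1.8·11360
P = 1.8·11360 / (83.8·2.8) = 87.1462…

87.15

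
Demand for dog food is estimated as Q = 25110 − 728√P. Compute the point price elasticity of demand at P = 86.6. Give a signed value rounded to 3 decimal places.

-0.185

dQ/dP = −728/(2√P) = -39.1149. At P = 86.6, Q = 18335.3.
Ed = (dQ/dP)·(P/Q) = (-39.1149) × (86.6/18335.3) = -0.18474…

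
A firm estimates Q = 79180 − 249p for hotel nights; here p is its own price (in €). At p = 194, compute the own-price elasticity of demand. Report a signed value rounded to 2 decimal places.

-1.56

At the given values, Q = 79180 − 249(194) = 30874.
∂Q/∂p = −249.
E = (-249) × (194/30874) = -1.5646…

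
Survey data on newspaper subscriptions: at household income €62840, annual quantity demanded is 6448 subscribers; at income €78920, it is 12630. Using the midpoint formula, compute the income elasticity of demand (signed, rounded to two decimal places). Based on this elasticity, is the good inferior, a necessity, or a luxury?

%ΔQ = (12630 − 6448)/[( 6448 + 12630)/2] = 6182/9539 = 0.648076…
%ΔIncome = (78920 − 62840)/[( 62840 + 78920)/2] = 16080/70880 = 0.226862…
E_income = (6182/9539) / (16080/70880) = 2.8566…
E_income > 1 ⇒ normal good, luxury.

2.86; luxury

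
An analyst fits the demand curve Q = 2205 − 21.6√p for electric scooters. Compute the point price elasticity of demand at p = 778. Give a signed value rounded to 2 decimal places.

-0.19

dQ/dp = −21.6/(2√p) = -0.387199. At p = 778, Q = 1602.52.
Ed = (dQ/dp)·(p/Q) = (-0.387199) × (778/1602.52) = -0.1879…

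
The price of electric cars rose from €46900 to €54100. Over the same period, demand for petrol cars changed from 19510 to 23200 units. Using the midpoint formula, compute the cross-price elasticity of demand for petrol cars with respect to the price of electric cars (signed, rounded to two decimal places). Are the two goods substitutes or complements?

1.21; substitutes

%ΔQ_{petrol cars} = (23200 − 19510)/avg = 3690/21355 = 0.172793…
%ΔP_{electric cars} = (54100 − 46900)/avg = 7200/50500 = 0.142574…
E_cross = (3690/21355) / (7200/50500) = 1.2119…
E_cross > 0 ⇒ the goods are substitutes.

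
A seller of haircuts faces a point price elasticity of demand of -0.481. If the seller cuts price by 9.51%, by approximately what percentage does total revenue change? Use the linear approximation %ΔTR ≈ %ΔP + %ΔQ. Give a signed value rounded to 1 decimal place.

%ΔQ ≈ Ed × %ΔP = (-0.481) × (-9.51%) = +4.5743%
%ΔTR ≈ %ΔP + %ΔQ = (-9.51%) + (+4.5743%) = -4.9357%

-4.9%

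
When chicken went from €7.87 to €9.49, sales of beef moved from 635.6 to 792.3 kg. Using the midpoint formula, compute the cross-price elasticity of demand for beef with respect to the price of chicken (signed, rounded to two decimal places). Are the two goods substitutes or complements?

%ΔQ_{beef} = (792.3 − 635.6)/avg = 156.7/713.95 = 0.219483…
%ΔP_{chicken} = (9.49 − 7.87)/avg = 1.62/8.68 = 0.186635…
E_cross = (156.7/713.95) / (1.62/8.68) = 1.1759…
E_cross > 0 ⇒ the goods are substitutes.

1.18; substitutes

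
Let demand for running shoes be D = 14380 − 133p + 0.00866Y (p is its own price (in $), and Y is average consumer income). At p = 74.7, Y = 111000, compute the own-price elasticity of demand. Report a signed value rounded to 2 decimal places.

-1.84

At the given values, D = 14380 − 133(74.7) + 0.00866(111000) = 5406.16.
∂D/∂p = −133.
E = (-133) × (74.7/5406.16) = -1.8377…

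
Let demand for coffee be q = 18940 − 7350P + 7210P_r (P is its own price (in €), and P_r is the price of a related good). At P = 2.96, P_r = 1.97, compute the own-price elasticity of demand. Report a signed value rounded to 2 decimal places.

At the given values, q = 18940 − 7350(2.96) + 7210(1.97) = 11387.7.
∂q/∂P = −7350.
E = (-7350) × (2.96/11387.7) = -1.9104…

-1.91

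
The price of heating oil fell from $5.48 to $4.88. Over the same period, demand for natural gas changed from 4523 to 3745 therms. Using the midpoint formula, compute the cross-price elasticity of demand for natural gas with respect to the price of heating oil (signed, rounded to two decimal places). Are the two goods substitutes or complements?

%ΔQ_{natural gas} = (3745 − 4523)/avg = -778/4134 = -0.188195…
%ΔP_{heating oil} = (4.88 − 5.48)/avg = -0.6/5.18 = -0.115830…
E_cross = (-778/4134) / (-0.6/5.18) = 1.6247…
E_cross > 0 ⇒ the goods are substitutes.

1.62; substitutes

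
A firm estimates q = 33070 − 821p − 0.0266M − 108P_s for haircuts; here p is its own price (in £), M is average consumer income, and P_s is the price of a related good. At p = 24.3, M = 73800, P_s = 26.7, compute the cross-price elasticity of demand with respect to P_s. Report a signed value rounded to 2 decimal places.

At the given values, q = 33070 − 821(24.3) − 0.0266(73800) − 108(26.7) = 8273.02.
∂q/∂P_s = -108.
E = (-108) × (26.7/8273.02) = -0.3485…

-0.35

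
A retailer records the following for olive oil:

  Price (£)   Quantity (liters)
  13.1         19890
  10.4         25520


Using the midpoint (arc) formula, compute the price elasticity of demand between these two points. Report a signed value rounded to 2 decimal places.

%ΔQ = (25520 − 19890) / [(19890 + 25520)/2] = 5630/22705 = 0.247963…
%ΔP = (10.4 − 13.1) / [(13.1 + 10.4)/2] = -2.7/11.75 = -0.229787…
Arc Ed = %ΔQ / %ΔP = (5630/22705) / (-2.7/11.75) = -1.0790…

-1.08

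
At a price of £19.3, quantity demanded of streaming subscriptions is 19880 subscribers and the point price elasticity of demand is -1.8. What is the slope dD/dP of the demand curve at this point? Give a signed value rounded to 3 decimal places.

-1854.093

Ed = (dD/dP)·(P/D) ⇒ dD/dP = Ed·D/P = (-1.8)·19880/19.3 = -1854.09326…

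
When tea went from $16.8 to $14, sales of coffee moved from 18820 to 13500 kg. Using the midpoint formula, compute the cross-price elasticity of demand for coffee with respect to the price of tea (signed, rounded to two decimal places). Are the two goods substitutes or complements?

%ΔQ_{coffee} = (13500 − 18820)/avg = -5320/16160 = -0.329207…
%ΔP_{tea} = (14 − 16.8)/avg = -2.8/15.4 = -0.181818…
E_cross = (-5320/16160) / (-2.8/15.4) = 1.8106…
E_cross > 0 ⇒ the goods are substitutes.

1.81; substitutes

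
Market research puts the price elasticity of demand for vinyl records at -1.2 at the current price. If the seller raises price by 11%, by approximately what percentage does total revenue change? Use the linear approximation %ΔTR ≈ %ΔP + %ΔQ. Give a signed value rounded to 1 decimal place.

-2.2%

%ΔQ ≈ Ed × %ΔP = (-1.2) × (+11%) = -13.2000%
%ΔTR ≈ %ΔP + %ΔQ = (+11%) + (-13.2000%) = -2.2000%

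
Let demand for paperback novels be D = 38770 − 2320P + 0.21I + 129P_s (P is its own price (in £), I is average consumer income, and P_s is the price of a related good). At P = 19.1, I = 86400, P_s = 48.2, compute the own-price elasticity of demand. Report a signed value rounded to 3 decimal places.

-2.355

At the given values, D = 38770 − 2320(19.1) + 0.21(86400) + 129(48.2) = 18819.8.
∂D/∂P = −2320.
E = (-2320) × (19.1/18819.8) = -2.35454…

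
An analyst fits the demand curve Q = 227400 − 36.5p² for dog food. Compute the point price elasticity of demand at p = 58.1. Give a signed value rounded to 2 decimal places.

-2.37

dQ/dp = −2·36.5·p = -4241.3. At p = 58.1, Q = 104190.235.
Ed = (dQ/dp)·(p/Q) = (-4241.3) × (58.1/104190.235) = -2.3650…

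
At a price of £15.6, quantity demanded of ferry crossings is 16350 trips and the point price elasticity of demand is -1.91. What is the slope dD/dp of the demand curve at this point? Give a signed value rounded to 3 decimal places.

Ed = (dD/dp)·(p/D) ⇒ dD/dp = Ed·D/p = (-1.91)·16350/15.6 = -2001.82692…

-2001.827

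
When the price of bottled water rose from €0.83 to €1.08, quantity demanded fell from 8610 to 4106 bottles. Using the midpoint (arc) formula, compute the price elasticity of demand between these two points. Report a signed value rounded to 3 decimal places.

-2.706

%ΔQ = (4106 − 8610) / [(8610 + 4106)/2] = -4504/6358 = -0.708398…
%ΔP = (1.08 − 0.83) / [(0.83 + 1.08)/2] = 0.25/0.955 = 0.261780…
Arc Ed = %ΔQ / %ΔP = (-4504/6358) / (0.25/0.955) = -2.70608…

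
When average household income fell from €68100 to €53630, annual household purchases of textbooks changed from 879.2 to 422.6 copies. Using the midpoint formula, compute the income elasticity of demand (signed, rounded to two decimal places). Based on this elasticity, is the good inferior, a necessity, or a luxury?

2.95; luxury

%ΔQ = (422.6 − 879.2)/[( 879.2 + 422.6)/2] = -456.6/650.9 = -0.701490…
%ΔIncome = (53630 − 68100)/[( 68100 + 53630)/2] = -14470/60865 = -0.237739…
E_income = (-456.6/650.9) / (-14470/60865) = 2.9506…
E_income > 1 ⇒ normal good, luxury.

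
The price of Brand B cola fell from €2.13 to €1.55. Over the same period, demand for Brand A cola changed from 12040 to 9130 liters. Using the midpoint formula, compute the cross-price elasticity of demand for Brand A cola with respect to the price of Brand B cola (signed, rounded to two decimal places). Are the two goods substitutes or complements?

%ΔQ_{Brand A cola} = (9130 − 12040)/avg = -2910/10585 = -0.274917…
%ΔP_{Brand B cola} = (1.55 − 2.13)/avg = -0.58/1.84 = -0.315217…
E_cross = (-2910/10585) / (-0.58/1.84) = 0.8721…
E_cross > 0 ⇒ the goods are substitutes.

0.87; substitutes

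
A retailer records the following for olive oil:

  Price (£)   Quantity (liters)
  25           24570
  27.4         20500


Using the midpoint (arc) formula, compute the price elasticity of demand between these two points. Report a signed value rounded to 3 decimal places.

-1.972

%ΔQ = (20500 − 24570) / [(24570 + 20500)/2] = -4070/22535 = -0.180607…
%ΔP = (27.4 − 25) / [(25 + 27.4)/2] = 2.4/26.2 = 0.091603…
Arc Ed = %ΔQ / %ΔP = (-4070/22535) / (2.4/26.2) = -1.97163…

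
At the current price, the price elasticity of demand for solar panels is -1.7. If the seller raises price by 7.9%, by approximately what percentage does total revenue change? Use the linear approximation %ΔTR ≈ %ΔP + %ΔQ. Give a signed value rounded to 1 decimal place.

-5.5%

%ΔQ ≈ Ed × %ΔP = (-1.7) × (+7.9%) = -13.4300%
%ΔTR ≈ %ΔP + %ΔQ = (+7.9%) + (-13.4300%) = -5.5300%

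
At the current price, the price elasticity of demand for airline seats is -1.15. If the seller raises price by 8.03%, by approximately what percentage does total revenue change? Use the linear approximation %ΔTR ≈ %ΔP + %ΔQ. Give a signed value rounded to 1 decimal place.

-1.2%

%ΔQ ≈ Ed × %ΔP = (-1.15) × (+8.03%) = -9.2345%
%ΔTR ≈ %ΔP + %ΔQ = (+8.03%) + (-9.2345%) = -1.2045%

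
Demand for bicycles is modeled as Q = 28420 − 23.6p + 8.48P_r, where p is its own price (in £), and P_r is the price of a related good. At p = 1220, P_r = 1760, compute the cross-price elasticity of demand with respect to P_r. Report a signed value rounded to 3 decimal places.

At the given values, Q = 28420 − 23.6(1220) + 8.48(1760) = 14552.8.
∂Q/∂P_r = 8.48.
E = (8.48) × (1760/14552.8) = 1.02556…

1.026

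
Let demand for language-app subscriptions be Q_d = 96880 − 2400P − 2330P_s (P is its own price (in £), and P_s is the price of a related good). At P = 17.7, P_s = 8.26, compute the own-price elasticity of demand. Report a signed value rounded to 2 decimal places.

At the given values, Q_d = 96880 − 2400(17.7) − 2330(8.26) = 35154.2.
∂Q_d/∂P = −2400.
E = (-2400) × (17.7/35154.2) = -1.2083…

-1.21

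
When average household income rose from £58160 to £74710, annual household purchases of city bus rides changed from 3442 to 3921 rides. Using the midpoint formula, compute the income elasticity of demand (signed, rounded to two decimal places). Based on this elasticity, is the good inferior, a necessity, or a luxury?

%ΔQ = (3921 − 3442)/[( 3442 + 3921)/2] = 479/3681.5 = 0.130110…
%ΔIncome = (74710 − 58160)/[( 58160 + 74710)/2] = 16550/66435 = 0.249115…
E_income = (479/3681.5) / (16550/66435) = 0.5222…
0 < E_income < 1 ⇒ normal good, necessity.

0.52; necessity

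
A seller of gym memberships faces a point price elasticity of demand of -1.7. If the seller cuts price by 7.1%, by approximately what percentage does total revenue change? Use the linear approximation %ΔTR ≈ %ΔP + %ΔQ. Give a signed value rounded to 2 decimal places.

+4.97%

%ΔQ ≈ Ed × %ΔP = (-1.7) × (-7.1%) = +12.0700%
%ΔTR ≈ %ΔP + %ΔQ = (-7.1%) + (+12.0700%) = +4.9700%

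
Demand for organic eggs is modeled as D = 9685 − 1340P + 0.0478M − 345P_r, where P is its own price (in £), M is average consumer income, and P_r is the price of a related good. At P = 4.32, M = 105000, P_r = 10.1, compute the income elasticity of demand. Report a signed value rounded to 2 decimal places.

0.92

At the given values, D = 9685 − 1340(4.32) + 0.0478(105000) − 345(10.1) = 5430.7.
∂D/∂M = 0.0478.
E = (0.0478) × (105000/5430.7) = 0.9241…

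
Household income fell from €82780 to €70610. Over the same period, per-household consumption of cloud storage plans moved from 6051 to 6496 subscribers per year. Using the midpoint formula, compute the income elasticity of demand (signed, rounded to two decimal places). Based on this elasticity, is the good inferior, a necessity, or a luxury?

%ΔQ = (6496 − 6051)/[( 6051 + 6496)/2] = 445/6273.5 = 0.070933…
%ΔIncome = (70610 − 82780)/[( 82780 + 70610)/2] = -12170/76695 = -0.158680…
E_income = (445/6273.5) / (-12170/76695) = -0.4470…
E_income < 0 ⇒ inferior good.

-0.45; inferior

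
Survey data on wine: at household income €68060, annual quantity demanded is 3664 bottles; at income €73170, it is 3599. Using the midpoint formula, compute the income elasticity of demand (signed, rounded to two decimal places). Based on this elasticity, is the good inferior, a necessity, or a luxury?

-0.25; inferior

%ΔQ = (3599 − 3664)/[( 3664 + 3599)/2] = -65/3631.5 = -0.017898…
%ΔIncome = (73170 − 68060)/[( 68060 + 73170)/2] = 5110/70615 = 0.072364…
E_income = (-65/3631.5) / (5110/70615) = -0.2473…
E_income < 0 ⇒ inferior good.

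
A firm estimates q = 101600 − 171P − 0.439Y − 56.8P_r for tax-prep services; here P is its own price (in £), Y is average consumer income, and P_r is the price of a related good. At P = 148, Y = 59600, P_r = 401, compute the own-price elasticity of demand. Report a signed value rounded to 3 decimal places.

-0.925

At the given values, q = 101600 − 171(148) − 0.439(59600) − 56.8(401) = 27350.8.
∂q/∂P = −171.
E = (-171) × (148/27350.8) = -0.92531…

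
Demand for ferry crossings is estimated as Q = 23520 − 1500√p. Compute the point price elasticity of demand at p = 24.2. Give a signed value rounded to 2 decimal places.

-0.23

dQ/dp = −1500/(2√p) = -152.459. At p = 24.2, Q = 16141.
Ed = (dQ/dp)·(p/Q) = (-152.459) × (24.2/16141) = -0.2285…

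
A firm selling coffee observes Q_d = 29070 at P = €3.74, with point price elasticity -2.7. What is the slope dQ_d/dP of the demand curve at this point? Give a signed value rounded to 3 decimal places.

Ed = (dQ_d/dP)·(P/Q_d) ⇒ dQ_d/dP = Ed·Q_d/P = (-2.7)·29070/3.74 = -20986.36363…

-20986.364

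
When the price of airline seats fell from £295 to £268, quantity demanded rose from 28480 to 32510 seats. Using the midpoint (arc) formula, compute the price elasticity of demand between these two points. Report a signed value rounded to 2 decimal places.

%ΔQ = (32510 − 28480) / [(28480 + 32510)/2] = 4030/30495 = 0.132152…
%ΔP = (268 − 295) / [(295 + 268)/2] = -27/281.5 = -0.095914…
Arc Ed = %ΔQ / %ΔP = (4030/30495) / (-27/281.5) = -1.3778…

-1.38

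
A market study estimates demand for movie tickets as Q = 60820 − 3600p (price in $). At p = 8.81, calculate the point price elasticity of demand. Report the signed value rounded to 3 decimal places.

dQ/dp = −3600. At p = 8.81, Q = 60820 − 3600(8.81) = 29104.
Ed = (dQ/dp)·(p/Q) = −3600 × (8.81/29104) = -1.08974…

-1.090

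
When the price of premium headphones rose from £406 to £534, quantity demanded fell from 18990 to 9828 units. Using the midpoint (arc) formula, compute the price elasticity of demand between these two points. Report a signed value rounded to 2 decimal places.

-2.33

%ΔQ = (9828 − 18990) / [(18990 + 9828)/2] = -9162/14409 = -0.635852…
%ΔP = (534 − 406) / [(406 + 534)/2] = 128/470 = 0.272340…
Arc Ed = %ΔQ / %ΔP = (-9162/14409) / (128/470) = -2.3347…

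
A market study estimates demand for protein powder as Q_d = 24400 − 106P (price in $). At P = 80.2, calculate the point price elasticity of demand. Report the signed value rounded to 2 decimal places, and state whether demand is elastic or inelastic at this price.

dQ_d/dP = −106. At P = 80.2, Q_d = 24400 − 106(80.2) = 15898.8.
Ed = (dQ_d/dP)·(P/Q_d) = −106 × (80.2/15898.8) = -0.5347…
|Ed| = 0.53 < 1, so demand is inelastic.

-0.53; inelastic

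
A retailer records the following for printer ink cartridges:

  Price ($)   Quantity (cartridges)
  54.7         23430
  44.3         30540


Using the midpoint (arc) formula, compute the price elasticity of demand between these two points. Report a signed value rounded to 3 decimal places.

%ΔQ = (30540 − 23430) / [(23430 + 30540)/2] = 7110/26985 = 0.263479…
%ΔP = (44.3 − 54.7) / [(54.7 + 44.3)/2] = -10.4/49.5 = -0.210101…
Arc Ed = %ΔQ / %ΔP = (7110/26985) / (-10.4/49.5) = -1.25406…

-1.254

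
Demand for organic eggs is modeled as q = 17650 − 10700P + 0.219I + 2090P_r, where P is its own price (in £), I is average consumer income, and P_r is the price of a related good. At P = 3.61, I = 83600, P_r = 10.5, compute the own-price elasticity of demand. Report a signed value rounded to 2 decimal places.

At the given values, q = 17650 − 10700(3.61) + 0.219(83600) + 2090(10.5) = 19276.4.
∂q/∂P = −10700.
E = (-10700) × (3.61/19276.4) = -2.0038…

-2.00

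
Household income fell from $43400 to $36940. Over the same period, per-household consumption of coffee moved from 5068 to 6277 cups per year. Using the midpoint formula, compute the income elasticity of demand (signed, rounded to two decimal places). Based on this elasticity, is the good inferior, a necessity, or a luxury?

%ΔQ = (6277 − 5068)/[( 5068 + 6277)/2] = 1209/5672.5 = 0.213133…
%ΔIncome = (36940 − 43400)/[( 43400 + 36940)/2] = -6460/40170 = -0.160816…
E_income = (1209/5672.5) / (-6460/40170) = -1.3253…
E_income < 0 ⇒ inferior good.

-1.33; inferior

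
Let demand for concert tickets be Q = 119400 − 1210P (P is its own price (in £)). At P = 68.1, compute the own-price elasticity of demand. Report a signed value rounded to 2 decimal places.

At the given values, Q = 119400 − 1210(68.1) = 36999.
∂Q/∂P = −1210.
E = (-1210) × (68.1/36999) = -2.2271…

-2.23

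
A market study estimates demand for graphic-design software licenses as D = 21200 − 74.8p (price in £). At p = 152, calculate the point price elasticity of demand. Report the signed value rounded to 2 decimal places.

dD/dp = −74.8. At p = 152, D = 21200 − 74.8(152) = 9830.4.
Ed = (dD/dp)·(p/D) = −74.8 × (152/9830.4) = -1.1565…

-1.16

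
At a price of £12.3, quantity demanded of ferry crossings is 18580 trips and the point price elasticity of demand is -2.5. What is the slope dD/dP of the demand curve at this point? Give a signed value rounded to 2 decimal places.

-3776.42

Ed = (dD/dP)·(P/D) ⇒ dD/dP = Ed·D/P = (-2.5)·18580/12.3 = -3776.4227…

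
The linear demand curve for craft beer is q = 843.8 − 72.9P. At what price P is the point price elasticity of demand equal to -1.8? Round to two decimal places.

Ed = −72.9P/(843.8 − 72.9P). Set this equal to -1.8:
72.9P = 1.8·(843.8 − 72.9P) ⇒ 72.9P(1 + 1.8) = 1.8·843.8
P = 1.8·843.8 / (72.9·2.8) = 7.4409…

7.44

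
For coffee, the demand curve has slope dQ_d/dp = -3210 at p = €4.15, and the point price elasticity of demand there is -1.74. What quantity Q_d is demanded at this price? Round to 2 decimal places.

Ed = (dQ_d/dp)·(p/Q_d) ⇒ Q_d = (dQ_d/dp)·p/Ed = (-3210)·4.15/(-1.74) = 7656.0344…

7656.03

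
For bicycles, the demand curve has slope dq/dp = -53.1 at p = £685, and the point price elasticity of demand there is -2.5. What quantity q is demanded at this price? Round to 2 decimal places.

Ed = (dq/dp)·(p/q) ⇒ q = (dq/dp)·p/Ed = (-53.1)·685/(-2.5) = 14549.4

14549.40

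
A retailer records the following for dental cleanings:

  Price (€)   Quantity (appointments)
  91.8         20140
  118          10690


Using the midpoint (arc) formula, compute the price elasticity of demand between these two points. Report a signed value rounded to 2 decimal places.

-2.45

%ΔQ = (10690 − 20140) / [(20140 + 10690)/2] = -9450/15415 = -0.613039…
%ΔP = (118 − 91.8) / [(91.8 + 118)/2] = 26.2/104.9 = 0.249761…
Arc Ed = %ΔQ / %ΔP = (-9450/15415) / (26.2/104.9) = -2.4544…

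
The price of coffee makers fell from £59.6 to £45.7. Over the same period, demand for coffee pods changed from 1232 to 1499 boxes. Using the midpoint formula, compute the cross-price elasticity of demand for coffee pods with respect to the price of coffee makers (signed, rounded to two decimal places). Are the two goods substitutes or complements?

%ΔQ_{coffee pods} = (1499 − 1232)/avg = 267/1365.5 = 0.195532…
%ΔP_{coffee makers} = (45.7 − 59.6)/avg = -13.9/52.65 = -0.264007…
E_cross = (267/1365.5) / (-13.9/52.65) = -0.7406…
E_cross < 0 ⇒ the goods are complements.

-0.74; complements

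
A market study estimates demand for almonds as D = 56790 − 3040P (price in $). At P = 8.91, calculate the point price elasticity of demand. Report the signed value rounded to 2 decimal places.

dD/dP = −3040. At P = 8.91, D = 56790 − 3040(8.91) = 29703.6.
Ed = (dD/dP)·(P/D) = −3040 × (8.91/29703.6) = -0.9118…

-0.91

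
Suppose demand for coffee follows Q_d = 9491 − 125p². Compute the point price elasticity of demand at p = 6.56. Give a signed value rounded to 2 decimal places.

dQ_d/dp = −2·125·p = -1640. At p = 6.56, Q_d = 4111.8.
Ed = (dQ_d/dp)·(p/Q_d) = (-1640) × (6.56/4111.8) = -2.6164…

-2.62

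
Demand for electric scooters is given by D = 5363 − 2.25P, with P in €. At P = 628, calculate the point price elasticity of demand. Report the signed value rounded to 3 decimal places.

dD/dP = −2.25. At P = 628, D = 5363 − 2.25(628) = 3950.
Ed = (dD/dP)·(P/D) = −2.25 × (628/3950) = -0.35772…

-0.358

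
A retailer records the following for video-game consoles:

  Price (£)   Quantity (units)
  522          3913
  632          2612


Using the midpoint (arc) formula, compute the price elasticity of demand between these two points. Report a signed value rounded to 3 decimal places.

%ΔQ = (2612 − 3913) / [(3913 + 2612)/2] = -1301/3262.5 = -0.398773…
%ΔP = (632 − 522) / [(522 + 632)/2] = 110/577 = 0.190641…
Arc Ed = %ΔQ / %ΔP = (-1301/3262.5) / (110/577) = -2.09175…

-2.092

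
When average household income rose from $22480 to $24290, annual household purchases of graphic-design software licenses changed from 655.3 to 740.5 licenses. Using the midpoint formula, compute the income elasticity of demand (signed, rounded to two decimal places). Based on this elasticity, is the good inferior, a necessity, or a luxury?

%ΔQ = (740.5 − 655.3)/[( 655.3 + 740.5)/2] = 85.2/697.9 = 0.122080…
%ΔIncome = (24290 − 22480)/[( 22480 + 24290)/2] = 1810/23385 = 0.077400…
E_income = (85.2/697.9) / (1810/23385) = 1.5772…
E_income > 1 ⇒ normal good, luxury.

1.58; luxury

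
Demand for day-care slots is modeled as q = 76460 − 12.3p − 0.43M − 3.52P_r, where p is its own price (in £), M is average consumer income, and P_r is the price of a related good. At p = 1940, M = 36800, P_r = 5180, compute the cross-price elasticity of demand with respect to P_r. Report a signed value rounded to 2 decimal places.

At the given values, q = 76460 − 12.3(1940) − 0.43(36800) − 3.52(5180) = 18540.4.
∂q/∂P_r = -3.52.
E = (-3.52) × (5180/18540.4) = -0.9834…

-0.98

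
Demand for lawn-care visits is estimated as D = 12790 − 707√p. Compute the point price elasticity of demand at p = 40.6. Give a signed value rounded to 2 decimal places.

dD/dp = −707/(2√p) = -55.4787. At p = 40.6, D = 8285.13.
Ed = (dD/dp)·(p/D) = (-55.4787) × (40.6/8285.13) = -0.2718…

-0.27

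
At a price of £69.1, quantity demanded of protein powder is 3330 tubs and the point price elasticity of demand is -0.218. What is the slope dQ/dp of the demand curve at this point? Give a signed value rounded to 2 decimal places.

-10.51

Ed = (dQ/dp)·(p/Q) ⇒ dQ/dp = Ed·Q/p = (-0.218)·3330/69.1 = -10.5056…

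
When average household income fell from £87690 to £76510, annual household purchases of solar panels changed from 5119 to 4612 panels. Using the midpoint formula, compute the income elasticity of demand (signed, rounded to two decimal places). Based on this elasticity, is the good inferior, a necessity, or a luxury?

%ΔQ = (4612 − 5119)/[( 5119 + 4612)/2] = -507/4865.5 = -0.104203…
%ΔIncome = (76510 − 87690)/[( 87690 + 76510)/2] = -11180/82100 = -0.136175…
E_income = (-507/4865.5) / (-11180/82100) = 0.7652…
0 < E_income < 1 ⇒ normal good, necessity.

0.77; necessity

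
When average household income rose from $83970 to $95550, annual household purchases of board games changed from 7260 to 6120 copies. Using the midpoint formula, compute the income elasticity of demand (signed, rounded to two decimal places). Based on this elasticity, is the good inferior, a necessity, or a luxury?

%ΔQ = (6120 − 7260)/[( 7260 + 6120)/2] = -1140/6690 = -0.170403…
%ΔIncome = (95550 − 83970)/[( 83970 + 95550)/2] = 11580/89760 = 0.129010…
E_income = (-1140/6690) / (11580/89760) = -1.3208…
E_income < 0 ⇒ inferior good.

-1.32; inferior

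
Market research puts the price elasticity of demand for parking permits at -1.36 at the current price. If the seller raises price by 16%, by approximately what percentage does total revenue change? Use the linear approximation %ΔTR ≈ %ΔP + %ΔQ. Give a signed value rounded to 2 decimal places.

-5.76%

%ΔQ ≈ Ed × %ΔP = (-1.36) × (+16%) = -21.7600%
%ΔTR ≈ %ΔP + %ΔQ = (+16%) + (-21.7600%) = -5.7600%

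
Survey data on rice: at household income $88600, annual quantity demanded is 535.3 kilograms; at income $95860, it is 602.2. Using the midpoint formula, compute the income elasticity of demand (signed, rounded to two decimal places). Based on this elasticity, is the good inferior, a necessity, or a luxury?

1.49; luxury

%ΔQ = (602.2 − 535.3)/[( 535.3 + 602.2)/2] = 66.9/568.75 = 0.117626…
%ΔIncome = (95860 − 88600)/[( 88600 + 95860)/2] = 7260/92230 = 0.078716…
E_income = (66.9/568.75) / (7260/92230) = 1.4943…
E_income > 1 ⇒ normal good, luxury.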